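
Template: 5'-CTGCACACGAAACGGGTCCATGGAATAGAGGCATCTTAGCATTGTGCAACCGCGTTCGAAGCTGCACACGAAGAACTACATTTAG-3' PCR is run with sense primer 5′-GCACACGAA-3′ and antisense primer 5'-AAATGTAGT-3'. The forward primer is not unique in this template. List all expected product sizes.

The forward primer GCACACGAA matches the top strand at positions 3–11, 64–72.
The reverse primer's reverse complement is ACTACATTT, matching at positions 75–83.
Each forward site pairs with the reverse site to give a product ending at position 83: sizes 81, 20 bp.

81 bp, 20 bp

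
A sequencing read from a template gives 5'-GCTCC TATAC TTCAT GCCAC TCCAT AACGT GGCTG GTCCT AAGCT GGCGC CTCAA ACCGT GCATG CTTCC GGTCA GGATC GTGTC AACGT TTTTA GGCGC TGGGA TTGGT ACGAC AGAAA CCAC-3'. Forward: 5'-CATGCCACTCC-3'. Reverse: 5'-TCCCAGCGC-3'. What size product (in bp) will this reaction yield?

93 bp

Scanning the template, CATGCCACTCC occurs at positions 13–23; this primer anneals to the bottom strand there with its 3' end pointing downstream.
The reverse primer's reverse complement is GCGCTGGGA, which matches the template at positions 97–105.
Product length = (reverse-primer end) − (forward-primer start) + 1 = 105 − 13 + 1 = 93 bp.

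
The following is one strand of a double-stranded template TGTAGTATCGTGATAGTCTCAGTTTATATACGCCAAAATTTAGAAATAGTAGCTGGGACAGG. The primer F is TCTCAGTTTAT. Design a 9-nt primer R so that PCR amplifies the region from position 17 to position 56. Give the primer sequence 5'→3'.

5'-CCAGCTACT-3'

The product's 3' end on the top strand is position 56.
The reverse primer anneals to the top strand over positions 48–56, i.e. to AGTAGCTGG.
Its sequence written 5'→3' is the reverse complement: CCAGCTACT.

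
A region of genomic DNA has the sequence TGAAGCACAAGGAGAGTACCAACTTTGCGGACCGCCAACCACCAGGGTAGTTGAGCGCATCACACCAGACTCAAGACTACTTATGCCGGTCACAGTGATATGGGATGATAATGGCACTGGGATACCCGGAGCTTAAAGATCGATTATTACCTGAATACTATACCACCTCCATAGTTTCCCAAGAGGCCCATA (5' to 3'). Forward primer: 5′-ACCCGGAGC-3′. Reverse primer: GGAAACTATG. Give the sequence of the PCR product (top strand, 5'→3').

5'-ACCCGGAGCTTAAAGATCGATTATTACCTGAATACTATACCACCTCCATAGTTTCC-3'

The forward primer matches the template at positions 124–132.
Reverse complement of the reverse primer: CATAGTTTCC. This occurs on the top strand at positions 170–179.
The product is the template from position 124 through 179 (56 bp).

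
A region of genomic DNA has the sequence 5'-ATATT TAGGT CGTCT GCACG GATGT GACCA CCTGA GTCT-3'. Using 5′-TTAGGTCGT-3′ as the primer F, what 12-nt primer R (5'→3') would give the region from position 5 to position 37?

The product's 3' end on the top strand is position 37.
The reverse primer anneals to the top strand over positions 26–37, i.e. to GACCACCTGAGT.
Its sequence written 5'→3' is the reverse complement: ACTCAGGTGGTC.

5'-ACTCAGGTGGTC-3'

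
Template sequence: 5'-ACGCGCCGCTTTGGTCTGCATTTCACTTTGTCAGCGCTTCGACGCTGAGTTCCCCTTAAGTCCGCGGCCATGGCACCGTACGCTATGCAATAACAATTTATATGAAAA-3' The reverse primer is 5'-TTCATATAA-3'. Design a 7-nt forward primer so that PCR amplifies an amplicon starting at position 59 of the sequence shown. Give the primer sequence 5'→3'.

The reverse primer's reverse complement TTATATGAA matches the template at positions 98–106; the product starts at position 59.
The forward primer is identical to the top strand over positions 59–65: AGTCCGC.

5'-AGTCCGC-3'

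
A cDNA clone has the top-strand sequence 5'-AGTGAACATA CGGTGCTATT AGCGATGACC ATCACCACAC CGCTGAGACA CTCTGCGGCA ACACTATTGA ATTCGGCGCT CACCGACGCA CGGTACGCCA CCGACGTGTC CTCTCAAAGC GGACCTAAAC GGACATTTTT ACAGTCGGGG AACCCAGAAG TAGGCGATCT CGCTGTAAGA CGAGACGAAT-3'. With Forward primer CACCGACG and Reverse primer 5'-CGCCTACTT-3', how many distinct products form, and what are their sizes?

The forward primer CACCGACG matches the top strand at positions 81–88, 99–106.
The reverse primer's reverse complement is AAGTAGGCG, matching at positions 158–166.
Each forward site pairs with the reverse site to give a product ending at position 166: sizes 86, 68 bp.

Two products: 86 bp, 68 bp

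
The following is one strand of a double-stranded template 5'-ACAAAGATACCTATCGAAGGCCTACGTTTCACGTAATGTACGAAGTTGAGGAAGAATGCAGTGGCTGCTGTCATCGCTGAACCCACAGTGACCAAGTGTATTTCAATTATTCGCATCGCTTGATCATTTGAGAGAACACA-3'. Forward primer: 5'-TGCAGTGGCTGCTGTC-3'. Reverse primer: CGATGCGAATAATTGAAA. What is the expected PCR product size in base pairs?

62 bp

Forward primer TGCAGTGGCTGCTGTC is found on the top strand at positions 57–72.
Taking the reverse complement of CGATGCGAATAATTGAAA gives TTTCAATTATTCGCATCG, found at positions 101–118 on the template; the primer anneals here to the top strand with its 3' end pointing upstream.
Product length = (reverse-primer end) − (forward-primer start) + 1 = 118 − 57 + 1 = 62 bp.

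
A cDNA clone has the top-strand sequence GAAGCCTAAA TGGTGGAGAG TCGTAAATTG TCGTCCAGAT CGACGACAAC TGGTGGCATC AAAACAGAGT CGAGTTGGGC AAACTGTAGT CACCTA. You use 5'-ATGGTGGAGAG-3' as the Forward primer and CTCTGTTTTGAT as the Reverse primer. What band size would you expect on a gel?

Forward primer ATGGTGGAGAG is found on the top strand at positions 10–20.
The reverse primer's reverse complement is ATCAAAACAGAG, which matches the template at positions 58–69.
The product runs from position 10 to position 69, so its length is 69 − 10 + 1 = 60 bp.

60 bp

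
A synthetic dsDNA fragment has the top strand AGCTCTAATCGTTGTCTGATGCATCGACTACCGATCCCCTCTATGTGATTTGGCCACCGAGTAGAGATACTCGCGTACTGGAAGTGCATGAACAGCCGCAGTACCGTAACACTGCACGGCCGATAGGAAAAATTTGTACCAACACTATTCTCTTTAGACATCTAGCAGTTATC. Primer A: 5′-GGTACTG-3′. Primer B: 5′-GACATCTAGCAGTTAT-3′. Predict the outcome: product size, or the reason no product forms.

Primer A (GGTACTG) has reverse complement CAGTACC, which matches the top strand at positions 99–105; primer A anneals to the top strand there with its 3' end pointing upstream toward position 99.
Primer B (GACATCTAGCAGTTAT) matches the top strand directly at positions 157–172; it anneals to the bottom strand with its 3' end pointing downstream toward position 172.
The 3' ends diverge (primer A extends toward position 1, primer B toward position 173), so the primers never converge on a shared product.

No product — the primers' 3' ends point away from each other.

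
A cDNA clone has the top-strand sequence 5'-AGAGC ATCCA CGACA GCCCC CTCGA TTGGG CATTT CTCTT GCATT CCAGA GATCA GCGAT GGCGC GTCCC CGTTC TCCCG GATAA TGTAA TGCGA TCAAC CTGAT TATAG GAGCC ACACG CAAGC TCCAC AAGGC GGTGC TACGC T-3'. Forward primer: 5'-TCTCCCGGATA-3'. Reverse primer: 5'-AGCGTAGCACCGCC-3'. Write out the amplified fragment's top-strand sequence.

Forward primer TCTCCCGGATA is found on the top strand at positions 74–84.
Reverse complement of the reverse primer: GGCGGTGCTACGCT. This occurs on the top strand at positions 133–146.
The product is the template from position 74 through 146 (73 bp).

5'-TCTCCCGGATAATGTAATGCGATCAACCTGATTATAGGAGCCACACGCAAGCTCCACAAGGCGGTGCTACGCT-3'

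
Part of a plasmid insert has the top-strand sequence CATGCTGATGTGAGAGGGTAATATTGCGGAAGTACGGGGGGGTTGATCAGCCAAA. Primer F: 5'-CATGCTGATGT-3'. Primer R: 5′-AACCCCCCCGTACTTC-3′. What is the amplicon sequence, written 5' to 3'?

Forward primer CATGCTGATGT is found on the top strand at positions 1–11.
Reverse complement of the reverse primer: GAAGTACGGGGGGGTT. This occurs on the top strand at positions 29–44.
The product is the template from position 1 through 44 (44 bp).

5'-CATGCTGATGTGAGAGGGTAATATTGCGGAAGTACGGGGGGGTT-3'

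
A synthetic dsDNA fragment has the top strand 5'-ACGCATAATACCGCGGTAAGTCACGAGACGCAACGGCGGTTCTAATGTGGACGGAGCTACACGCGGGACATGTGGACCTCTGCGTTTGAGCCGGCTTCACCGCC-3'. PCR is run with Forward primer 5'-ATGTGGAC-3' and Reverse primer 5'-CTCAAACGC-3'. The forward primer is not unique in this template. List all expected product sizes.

46 bp, 21 bp

The forward primer ATGTGGAC matches the top strand at positions 45–52, 70–77.
The reverse primer's reverse complement is GCGTTTGAG, matching at positions 82–90.
Each forward site pairs with the reverse site to give a product ending at position 90: sizes 46, 21 bp.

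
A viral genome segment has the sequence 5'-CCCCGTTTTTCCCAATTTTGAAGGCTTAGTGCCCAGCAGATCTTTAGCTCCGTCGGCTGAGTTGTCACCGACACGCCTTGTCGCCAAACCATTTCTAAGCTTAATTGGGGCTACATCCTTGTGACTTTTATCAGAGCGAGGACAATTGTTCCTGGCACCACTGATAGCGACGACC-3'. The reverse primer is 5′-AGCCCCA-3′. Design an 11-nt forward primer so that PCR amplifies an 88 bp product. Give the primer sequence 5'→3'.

The reverse primer's reverse complement TGGGGCT matches the template at positions 106–112, so the product ends at position 112.
An 88 bp product then starts at position 112 − 88 + 1 = 25.
The forward primer is identical to the top strand there: CTTAGTGCCCA.

5'-CTTAGTGCCCA-3'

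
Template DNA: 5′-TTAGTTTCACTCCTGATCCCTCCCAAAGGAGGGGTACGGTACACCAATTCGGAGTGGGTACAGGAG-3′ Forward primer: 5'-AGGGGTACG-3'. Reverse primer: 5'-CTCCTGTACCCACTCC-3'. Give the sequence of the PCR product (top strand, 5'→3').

Forward primer AGGGGTACG is found on the top strand at positions 30–38.
Reverse complement of the reverse primer: GGAGTGGGTACAGGAG. This occurs on the top strand at positions 51–66.
The product is the template from position 30 through 66 (37 bp).

5'-AGGGGTACGGTACACCAATTCGGAGTGGGTACAGGAG-3'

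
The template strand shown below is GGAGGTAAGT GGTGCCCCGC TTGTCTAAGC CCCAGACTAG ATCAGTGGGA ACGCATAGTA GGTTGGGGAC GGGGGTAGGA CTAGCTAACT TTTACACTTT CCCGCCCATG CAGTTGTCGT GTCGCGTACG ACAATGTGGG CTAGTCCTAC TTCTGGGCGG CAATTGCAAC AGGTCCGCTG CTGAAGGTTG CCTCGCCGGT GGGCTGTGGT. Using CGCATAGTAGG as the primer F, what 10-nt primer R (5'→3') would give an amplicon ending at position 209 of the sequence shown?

The forward primer binds at positions 52–62; the product's 3' end on the top strand is position 209.
The reverse primer anneals to the top strand over positions 200–209, i.e. to TGGGCTGTGG.
Its sequence written 5'→3' is the reverse complement: CCACAGCCCA.

5'-CCACAGCCCA-3'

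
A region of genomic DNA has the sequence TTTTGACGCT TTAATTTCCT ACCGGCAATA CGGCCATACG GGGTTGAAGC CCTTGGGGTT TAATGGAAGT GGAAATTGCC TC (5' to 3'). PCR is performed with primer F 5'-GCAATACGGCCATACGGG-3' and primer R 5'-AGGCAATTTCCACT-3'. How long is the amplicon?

57 bp

Scanning the template, GCAATACGGCCATACGGG occurs at positions 25–42; this primer anneals to the bottom strand there with its 3' end pointing downstream.
Reverse complement of the reverse primer: AGTGGAAATTGCCT. This occurs on the top strand at positions 68–81.
Product length = (reverse-primer end) − (forward-primer start) + 1 = 81 − 25 + 1 = 57 bp.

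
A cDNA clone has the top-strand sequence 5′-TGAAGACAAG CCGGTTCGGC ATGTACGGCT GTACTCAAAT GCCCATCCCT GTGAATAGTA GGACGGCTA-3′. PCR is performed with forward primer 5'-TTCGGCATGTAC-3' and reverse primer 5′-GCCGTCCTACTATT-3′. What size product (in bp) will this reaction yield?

The forward primer matches the template at positions 15–26.
The reverse primer's reverse complement is AATAGTAGGACGGC, which matches the template at positions 54–67.
Amplicon spans positions 15–67: 53 bp.

53 bp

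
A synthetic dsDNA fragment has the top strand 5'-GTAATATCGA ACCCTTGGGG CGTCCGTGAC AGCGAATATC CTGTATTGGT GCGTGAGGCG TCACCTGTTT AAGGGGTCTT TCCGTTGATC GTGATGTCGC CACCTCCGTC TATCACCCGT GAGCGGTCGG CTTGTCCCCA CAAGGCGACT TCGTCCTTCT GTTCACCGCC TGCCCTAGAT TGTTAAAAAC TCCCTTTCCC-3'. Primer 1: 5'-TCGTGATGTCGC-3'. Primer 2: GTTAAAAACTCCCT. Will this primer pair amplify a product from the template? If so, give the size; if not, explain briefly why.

Primer 1 (TCGTGATGTCGC) matches the top strand at positions 89–100 (3' end points downstream).
Primer 2 (GTTAAAAACTCCCT) also matches the top strand directly, at positions 182–195 — its reverse complement AGGGAGTTTTTAAC is not present.
Both primers anneal to the bottom strand with 3' ends pointing the same way, so neither can prime synthesis back toward the other.

No product — both primers anneal to the same strand and extend in the same direction.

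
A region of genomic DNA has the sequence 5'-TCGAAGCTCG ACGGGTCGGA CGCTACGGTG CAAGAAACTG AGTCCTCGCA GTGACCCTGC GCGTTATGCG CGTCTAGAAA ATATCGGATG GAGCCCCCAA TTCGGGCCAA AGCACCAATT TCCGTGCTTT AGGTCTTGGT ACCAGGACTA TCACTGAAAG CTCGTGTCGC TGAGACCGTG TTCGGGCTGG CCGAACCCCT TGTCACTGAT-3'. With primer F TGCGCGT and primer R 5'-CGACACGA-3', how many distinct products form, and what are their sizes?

The forward primer TGCGCGT matches the top strand at positions 58–64, 67–73.
The reverse primer's reverse complement is TCGTGTCG, matching at positions 162–169.
Each forward site pairs with the reverse site to give a product ending at position 169: sizes 112, 103 bp.

Two products: 112 bp, 103 bp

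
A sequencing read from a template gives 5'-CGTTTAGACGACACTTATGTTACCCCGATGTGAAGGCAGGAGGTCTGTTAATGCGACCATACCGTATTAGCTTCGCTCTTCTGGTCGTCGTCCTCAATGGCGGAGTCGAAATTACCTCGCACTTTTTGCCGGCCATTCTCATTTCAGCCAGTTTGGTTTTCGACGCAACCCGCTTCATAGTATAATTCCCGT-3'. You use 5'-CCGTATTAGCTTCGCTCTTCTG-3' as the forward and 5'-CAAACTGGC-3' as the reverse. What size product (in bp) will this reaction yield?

94 bp

Forward primer CCGTATTAGCTTCGCTCTTCTG is found on the top strand at positions 62–83.
The reverse primer's reverse complement is GCCAGTTTG, which matches the template at positions 147–155.
The product runs from position 62 to position 155, so its length is 155 − 62 + 1 = 94 bp.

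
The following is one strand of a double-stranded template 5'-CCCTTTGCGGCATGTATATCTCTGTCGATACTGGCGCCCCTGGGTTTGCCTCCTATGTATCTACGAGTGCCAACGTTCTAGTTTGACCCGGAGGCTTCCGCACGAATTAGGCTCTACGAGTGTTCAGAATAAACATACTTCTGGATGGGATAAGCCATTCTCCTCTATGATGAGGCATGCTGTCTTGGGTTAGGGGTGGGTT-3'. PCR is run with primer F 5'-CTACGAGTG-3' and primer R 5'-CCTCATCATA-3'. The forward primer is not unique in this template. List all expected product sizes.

The forward primer CTACGAGTG matches the top strand at positions 61–69, 114–122.
The reverse primer's reverse complement is TATGATGAGG, matching at positions 166–175.
Each forward site pairs with the reverse site to give a product ending at position 175: sizes 115, 62 bp.

115 bp, 62 bp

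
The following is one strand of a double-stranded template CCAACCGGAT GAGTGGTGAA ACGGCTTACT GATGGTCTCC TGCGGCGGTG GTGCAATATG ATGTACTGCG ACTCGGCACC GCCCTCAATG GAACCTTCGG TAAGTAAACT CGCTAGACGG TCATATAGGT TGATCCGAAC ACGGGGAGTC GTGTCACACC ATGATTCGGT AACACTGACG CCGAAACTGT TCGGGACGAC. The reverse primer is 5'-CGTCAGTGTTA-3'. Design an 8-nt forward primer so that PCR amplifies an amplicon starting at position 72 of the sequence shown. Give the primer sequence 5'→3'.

5'-CTCGGCAC-3'

The reverse primer's reverse complement TAACACTGACG matches the template at positions 170–180; the product starts at position 72.
The forward primer is identical to the top strand over positions 72–79: CTCGGCAC.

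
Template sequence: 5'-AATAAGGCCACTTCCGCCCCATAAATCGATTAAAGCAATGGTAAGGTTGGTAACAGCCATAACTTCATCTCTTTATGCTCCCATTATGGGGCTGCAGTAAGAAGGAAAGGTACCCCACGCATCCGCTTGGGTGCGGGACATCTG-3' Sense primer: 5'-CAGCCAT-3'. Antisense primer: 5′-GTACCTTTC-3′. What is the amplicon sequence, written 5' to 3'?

Scanning the template, CAGCCAT occurs at positions 54–60; this primer anneals to the bottom strand there with its 3' end pointing downstream.
Taking the reverse complement of GTACCTTTC gives GAAAGGTAC, found at positions 105–113 on the template; the primer anneals here to the top strand with its 3' end pointing upstream.
The product is the template from position 54 through 113 (60 bp).

5'-CAGCCATAACTTCATCTCTTTATGCTCCCATTATGGGGCTGCAGTAAGAAGGAAAGGTAC-3'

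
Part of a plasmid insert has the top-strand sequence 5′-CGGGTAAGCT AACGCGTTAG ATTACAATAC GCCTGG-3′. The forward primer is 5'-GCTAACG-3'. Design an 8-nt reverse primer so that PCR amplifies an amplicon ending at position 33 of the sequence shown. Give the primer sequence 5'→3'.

5'-GGCGTATT-3'

The forward primer binds at positions 8–14; the product's 3' end on the top strand is position 33.
The reverse primer anneals to the top strand over positions 26–33, i.e. to AATACGCC.
Its sequence written 5'→3' is the reverse complement: GGCGTATT.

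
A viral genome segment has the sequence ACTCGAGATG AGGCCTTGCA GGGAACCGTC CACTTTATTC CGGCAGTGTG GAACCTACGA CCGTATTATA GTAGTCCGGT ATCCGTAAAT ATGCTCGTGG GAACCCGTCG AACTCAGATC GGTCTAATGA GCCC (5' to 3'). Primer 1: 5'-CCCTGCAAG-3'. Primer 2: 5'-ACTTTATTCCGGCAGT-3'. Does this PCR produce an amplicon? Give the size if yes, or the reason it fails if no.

Primer 1 (CCCTGCAAG) has reverse complement CTTGCAGGG, which matches the top strand at positions 15–23; primer 1 anneals to the top strand there with its 3' end pointing upstream toward position 15.
Primer 2 (ACTTTATTCCGGCAGT) matches the top strand directly at positions 32–47; it anneals to the bottom strand with its 3' end pointing downstream toward position 47.
The 3' ends diverge (primer 1 extends toward position 1, primer 2 toward position 134), so the primers never converge on a shared product.

No product — the primers' 3' ends point away from each other.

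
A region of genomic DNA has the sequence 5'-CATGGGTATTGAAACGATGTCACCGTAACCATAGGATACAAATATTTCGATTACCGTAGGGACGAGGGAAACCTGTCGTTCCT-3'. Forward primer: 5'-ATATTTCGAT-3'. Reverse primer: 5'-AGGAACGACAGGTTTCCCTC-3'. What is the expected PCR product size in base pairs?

42 bp

Scanning the template, ATATTTCGAT occurs at positions 42–51; this primer anneals to the bottom strand there with its 3' end pointing downstream.
The reverse primer's reverse complement is GAGGGAAACCTGTCGTTCCT, which matches the template at positions 64–83.
The product runs from position 42 to position 83, so its length is 83 − 42 + 1 = 42 bp.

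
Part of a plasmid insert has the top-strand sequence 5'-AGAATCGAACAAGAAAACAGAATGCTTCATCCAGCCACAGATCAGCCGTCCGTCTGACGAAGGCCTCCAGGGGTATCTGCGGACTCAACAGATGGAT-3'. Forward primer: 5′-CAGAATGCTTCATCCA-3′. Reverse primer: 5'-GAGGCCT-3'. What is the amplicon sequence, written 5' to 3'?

Scanning the template, CAGAATGCTTCATCCA occurs at positions 18–33; this primer anneals to the bottom strand there with its 3' end pointing downstream.
Reverse complement of the reverse primer: AGGCCTC. This occurs on the top strand at positions 61–67.
The product is the template from position 18 through 67 (50 bp).

5'-CAGAATGCTTCATCCAGCCACAGATCAGCCGTCCGTCTGACGAAGGCCTC-3'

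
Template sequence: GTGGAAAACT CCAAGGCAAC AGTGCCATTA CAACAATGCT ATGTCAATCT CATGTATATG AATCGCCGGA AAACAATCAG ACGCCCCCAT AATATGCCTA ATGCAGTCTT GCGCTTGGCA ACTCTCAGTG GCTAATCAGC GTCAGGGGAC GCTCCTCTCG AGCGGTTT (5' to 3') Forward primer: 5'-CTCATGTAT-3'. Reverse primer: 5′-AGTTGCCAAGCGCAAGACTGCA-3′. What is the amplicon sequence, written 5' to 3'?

5'-CTCATGTATATGAATCGCCGGAAAACAATCAGACGCCCCCATAATATGCCTAATGCAGTCTTGCGCTTGGCAACT-3'

Forward primer CTCATGTAT is found on the top strand at positions 49–57.
Reverse complement of the reverse primer: TGCAGTCTTGCGCTTGGCAACT. This occurs on the top strand at positions 102–123.
The product is the template from position 49 through 123 (75 bp).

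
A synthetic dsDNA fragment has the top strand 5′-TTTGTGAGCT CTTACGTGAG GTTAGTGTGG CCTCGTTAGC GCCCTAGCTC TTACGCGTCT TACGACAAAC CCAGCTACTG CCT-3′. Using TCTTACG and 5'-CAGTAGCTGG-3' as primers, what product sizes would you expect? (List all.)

The forward primer TCTTACG matches the top strand at positions 10–16, 49–55, 58–64.
The reverse primer's reverse complement is CCAGCTACTG, matching at positions 71–80.
Each forward site pairs with the reverse site to give a product ending at position 80: sizes 71, 32, 23 bp.

71 bp, 32 bp, 23 bp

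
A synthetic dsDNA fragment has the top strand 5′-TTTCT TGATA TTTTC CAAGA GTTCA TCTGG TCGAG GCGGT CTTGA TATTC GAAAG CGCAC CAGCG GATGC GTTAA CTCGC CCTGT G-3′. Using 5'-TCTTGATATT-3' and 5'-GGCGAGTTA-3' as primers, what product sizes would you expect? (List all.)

The forward primer TCTTGATATT matches the top strand at positions 3–12, 40–49.
The reverse primer's reverse complement is TAACTCGCC, matching at positions 73–81.
Each forward site pairs with the reverse site to give a product ending at position 81: sizes 79, 42 bp.

79 bp, 42 bp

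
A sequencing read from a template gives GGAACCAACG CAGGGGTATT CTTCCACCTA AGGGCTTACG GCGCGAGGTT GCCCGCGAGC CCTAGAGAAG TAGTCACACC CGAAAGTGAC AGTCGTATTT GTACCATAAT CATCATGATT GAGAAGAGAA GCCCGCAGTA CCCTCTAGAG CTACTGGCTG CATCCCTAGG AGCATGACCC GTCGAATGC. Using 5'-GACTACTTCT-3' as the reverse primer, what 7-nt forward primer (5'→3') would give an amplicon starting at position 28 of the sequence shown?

5'-CTAAGGG-3'

The reverse primer's reverse complement AGAAGTAGTC matches the template at positions 66–75; the product starts at position 28.
The forward primer is identical to the top strand over positions 28–34: CTAAGGG.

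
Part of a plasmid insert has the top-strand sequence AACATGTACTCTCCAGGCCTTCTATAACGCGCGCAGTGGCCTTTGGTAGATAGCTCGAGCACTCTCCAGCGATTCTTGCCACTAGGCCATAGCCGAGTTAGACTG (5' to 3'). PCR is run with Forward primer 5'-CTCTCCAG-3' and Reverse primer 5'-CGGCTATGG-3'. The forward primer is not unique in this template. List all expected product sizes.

87 bp, 34 bp

The forward primer CTCTCCAG matches the top strand at positions 9–16, 62–69.
The reverse primer's reverse complement is CCATAGCCG, matching at positions 87–95.
Each forward site pairs with the reverse site to give a product ending at position 95: sizes 87, 34 bp.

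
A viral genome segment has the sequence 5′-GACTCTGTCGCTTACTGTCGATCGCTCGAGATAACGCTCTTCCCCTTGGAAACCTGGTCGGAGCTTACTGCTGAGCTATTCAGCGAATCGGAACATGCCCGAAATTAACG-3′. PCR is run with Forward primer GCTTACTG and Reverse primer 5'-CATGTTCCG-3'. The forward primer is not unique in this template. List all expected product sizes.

The forward primer GCTTACTG matches the top strand at positions 10–17, 63–70.
The reverse primer's reverse complement is CGGAACATG, matching at positions 89–97.
Each forward site pairs with the reverse site to give a product ending at position 97: sizes 88, 35 bp.

88 bp, 35 bp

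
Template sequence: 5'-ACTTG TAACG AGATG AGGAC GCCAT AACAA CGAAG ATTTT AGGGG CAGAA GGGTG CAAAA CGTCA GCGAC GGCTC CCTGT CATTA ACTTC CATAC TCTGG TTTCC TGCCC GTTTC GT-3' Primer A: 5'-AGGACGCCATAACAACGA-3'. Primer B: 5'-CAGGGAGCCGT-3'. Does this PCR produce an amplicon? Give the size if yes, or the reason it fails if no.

Primer A (AGGACGCCATAACAACGA) matches the top strand at positions 16–33; it acts as a forward primer.
Primer B's reverse complement is ACGGCTCCCTG, matching the top strand at positions 69–79; it acts as a reverse primer.
The 3' ends face each other across positions 16–79, giving a 64 bp product.

Yes — a 64 bp product.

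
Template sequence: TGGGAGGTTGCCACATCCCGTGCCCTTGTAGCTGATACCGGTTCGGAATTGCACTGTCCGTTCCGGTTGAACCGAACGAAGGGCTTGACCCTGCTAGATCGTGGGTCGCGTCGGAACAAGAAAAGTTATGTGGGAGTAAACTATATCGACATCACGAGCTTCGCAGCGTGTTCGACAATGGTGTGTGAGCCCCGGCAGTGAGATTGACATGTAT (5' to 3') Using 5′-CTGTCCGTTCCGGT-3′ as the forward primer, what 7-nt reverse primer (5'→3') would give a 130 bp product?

5'-CACCATT-3'

The forward primer binds at positions 54–67, so a 130 bp product ends at position 54 + 130 − 1 = 183.
The reverse primer anneals to the top strand over positions 177–183, i.e. to AATGGTG.
Its sequence written 5'→3' is the reverse complement: CACCATT.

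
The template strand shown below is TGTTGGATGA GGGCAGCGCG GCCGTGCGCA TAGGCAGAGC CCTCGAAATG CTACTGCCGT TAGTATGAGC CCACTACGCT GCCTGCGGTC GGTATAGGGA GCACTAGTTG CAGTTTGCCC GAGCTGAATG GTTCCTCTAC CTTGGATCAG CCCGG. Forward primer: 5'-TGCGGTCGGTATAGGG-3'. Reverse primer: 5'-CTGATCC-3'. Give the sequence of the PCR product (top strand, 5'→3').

5'-TGCGGTCGGTATAGGGAGCACTAGTTGCAGTTTGCCCGAGCTGAATGGTTCCTCTACCTTGGATCAG-3'

The forward primer matches the template at positions 84–99.
Taking the reverse complement of CTGATCC gives GGATCAG, found at positions 144–150 on the template; the primer anneals here to the top strand with its 3' end pointing upstream.
The product is the template from position 84 through 150 (67 bp).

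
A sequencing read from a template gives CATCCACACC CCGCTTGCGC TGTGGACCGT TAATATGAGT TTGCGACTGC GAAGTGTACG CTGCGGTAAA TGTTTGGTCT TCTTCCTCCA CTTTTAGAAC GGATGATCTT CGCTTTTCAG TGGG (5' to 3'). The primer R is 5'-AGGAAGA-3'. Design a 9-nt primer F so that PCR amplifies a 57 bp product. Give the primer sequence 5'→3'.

5'-TAATATGAG-3'

The reverse primer's reverse complement TCTTCCT matches the template at positions 81–87, so the product ends at position 87.
A 57 bp product then starts at position 87 − 57 + 1 = 31.
The forward primer is identical to the top strand there: TAATATGAG.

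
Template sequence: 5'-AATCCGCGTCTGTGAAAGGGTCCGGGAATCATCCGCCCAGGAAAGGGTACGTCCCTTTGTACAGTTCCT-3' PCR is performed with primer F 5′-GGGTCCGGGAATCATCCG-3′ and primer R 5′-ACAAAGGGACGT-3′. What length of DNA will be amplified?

43 bp

Scanning the template, GGGTCCGGGAATCATCCG occurs at positions 18–35; this primer anneals to the bottom strand there with its 3' end pointing downstream.
Reverse complement of the reverse primer: ACGTCCCTTTGT. This occurs on the top strand at positions 49–60.
Amplicon spans positions 18–60: 43 bp.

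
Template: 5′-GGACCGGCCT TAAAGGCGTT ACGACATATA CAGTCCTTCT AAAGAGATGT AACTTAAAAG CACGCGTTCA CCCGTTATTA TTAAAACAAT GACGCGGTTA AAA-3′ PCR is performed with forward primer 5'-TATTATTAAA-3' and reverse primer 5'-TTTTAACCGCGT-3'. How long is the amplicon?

28 bp

Scanning the template, TATTATTAAA occurs at positions 76–85; this primer anneals to the bottom strand there with its 3' end pointing downstream.
Taking the reverse complement of TTTTAACCGCGT gives ACGCGGTTAAAA, found at positions 92–103 on the template; the primer anneals here to the top strand with its 3' end pointing upstream.
Product length = (reverse-primer end) − (forward-primer start) + 1 = 103 − 76 + 1 = 28 bp.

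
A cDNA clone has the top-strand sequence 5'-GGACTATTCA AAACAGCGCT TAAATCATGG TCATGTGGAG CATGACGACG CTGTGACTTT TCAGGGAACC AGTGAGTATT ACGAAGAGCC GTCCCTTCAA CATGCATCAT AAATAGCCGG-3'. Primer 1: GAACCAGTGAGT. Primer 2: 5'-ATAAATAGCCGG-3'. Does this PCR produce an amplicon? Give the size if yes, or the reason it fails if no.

No product — both primers anneal to the same strand and extend in the same direction.

Primer 1 (GAACCAGTGAGT) matches the top strand at positions 66–77 (3' end points downstream).
Primer 2 (ATAAATAGCCGG) also matches the top strand directly, at positions 109–120 — its reverse complement CCGGCTATTTAT is not present.
Both primers anneal to the bottom strand with 3' ends pointing the same way, so neither can prime synthesis back toward the other.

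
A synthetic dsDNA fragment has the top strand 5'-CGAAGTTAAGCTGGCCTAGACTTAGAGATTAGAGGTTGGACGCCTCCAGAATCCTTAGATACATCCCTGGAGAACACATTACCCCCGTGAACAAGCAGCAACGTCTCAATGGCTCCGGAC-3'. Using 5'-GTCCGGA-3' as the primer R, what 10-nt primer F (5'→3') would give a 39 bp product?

5'-CCCCCGTGAA-3'

The reverse primer's reverse complement TCCGGAC matches the template at positions 114–120, so the product ends at position 120.
A 39 bp product then starts at position 120 − 39 + 1 = 82.
The forward primer is identical to the top strand there: CCCCCGTGAA.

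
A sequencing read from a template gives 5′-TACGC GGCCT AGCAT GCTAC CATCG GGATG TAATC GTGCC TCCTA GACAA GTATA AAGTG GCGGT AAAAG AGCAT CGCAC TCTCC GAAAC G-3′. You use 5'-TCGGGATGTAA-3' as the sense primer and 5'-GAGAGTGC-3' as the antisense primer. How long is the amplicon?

62 bp

Scanning the template, TCGGGATGTAA occurs at positions 23–33; this primer anneals to the bottom strand there with its 3' end pointing downstream.
Reverse complement of the reverse primer: GCACTCTC. This occurs on the top strand at positions 77–84.
Product length = (reverse-primer end) − (forward-primer start) + 1 = 84 − 23 + 1 = 62 bp.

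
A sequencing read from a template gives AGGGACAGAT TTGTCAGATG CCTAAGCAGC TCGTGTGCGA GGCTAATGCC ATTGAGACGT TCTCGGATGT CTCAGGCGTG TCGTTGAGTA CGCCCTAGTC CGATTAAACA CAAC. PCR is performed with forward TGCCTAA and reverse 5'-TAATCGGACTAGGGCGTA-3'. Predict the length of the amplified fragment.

88 bp

Scanning the template, TGCCTAA occurs at positions 19–25; this primer anneals to the bottom strand there with its 3' end pointing downstream.
Taking the reverse complement of TAATCGGACTAGGGCGTA gives TACGCCCTAGTCCGATTA, found at positions 89–106 on the template; the primer anneals here to the top strand with its 3' end pointing upstream.
Amplicon spans positions 19–106: 88 bp.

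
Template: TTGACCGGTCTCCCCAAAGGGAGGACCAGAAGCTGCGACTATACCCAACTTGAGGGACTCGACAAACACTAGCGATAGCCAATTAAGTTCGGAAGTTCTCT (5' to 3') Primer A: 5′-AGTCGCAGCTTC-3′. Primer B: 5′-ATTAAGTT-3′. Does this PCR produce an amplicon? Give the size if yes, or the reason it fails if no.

Primer A (AGTCGCAGCTTC) has reverse complement GAAGCTGCGACT, which matches the top strand at positions 29–40; primer A anneals to the top strand there with its 3' end pointing upstream toward position 29.
Primer B (ATTAAGTT) matches the top strand directly at positions 82–89; it anneals to the bottom strand with its 3' end pointing downstream toward position 89.
The 3' ends diverge (primer A extends toward position 1, primer B toward position 101), so the primers never converge on a shared product.

No product — the primers' 3' ends point away from each other.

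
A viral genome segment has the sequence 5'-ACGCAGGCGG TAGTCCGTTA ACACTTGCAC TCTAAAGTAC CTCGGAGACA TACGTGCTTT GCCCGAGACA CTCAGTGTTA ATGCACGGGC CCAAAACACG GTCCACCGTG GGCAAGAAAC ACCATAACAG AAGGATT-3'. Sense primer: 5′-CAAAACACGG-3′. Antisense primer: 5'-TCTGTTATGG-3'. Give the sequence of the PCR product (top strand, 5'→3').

5'-CAAAACACGGTCCACCGTGGGCAAGAAACACCATAACAGA-3'

The forward primer matches the template at positions 92–101.
The reverse primer's reverse complement is CCATAACAGA, which matches the template at positions 122–131.
The product is the template from position 92 through 131 (40 bp).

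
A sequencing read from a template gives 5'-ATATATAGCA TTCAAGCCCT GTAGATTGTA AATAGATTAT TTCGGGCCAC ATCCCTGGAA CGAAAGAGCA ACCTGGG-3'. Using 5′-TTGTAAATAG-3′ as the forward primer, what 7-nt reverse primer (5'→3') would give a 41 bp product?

The forward primer binds at positions 26–35, so a 41 bp product ends at position 26 + 41 − 1 = 66.
The reverse primer anneals to the top strand over positions 60–66, i.e. to ACGAAAG.
Its sequence written 5'→3' is the reverse complement: CTTTCGT.

5'-CTTTCGT-3'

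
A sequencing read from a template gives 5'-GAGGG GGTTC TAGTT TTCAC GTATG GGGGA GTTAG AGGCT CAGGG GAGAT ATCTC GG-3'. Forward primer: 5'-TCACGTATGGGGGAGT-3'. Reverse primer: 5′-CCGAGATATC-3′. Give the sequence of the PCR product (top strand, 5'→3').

The forward primer matches the template at positions 17–32.
The reverse primer's reverse complement is GATATCTCGG, which matches the template at positions 48–57.
The product is the template from position 17 through 57 (41 bp).

5'-TCACGTATGGGGGAGTTAGAGGCTCAGGGGAGATATCTCGG-3'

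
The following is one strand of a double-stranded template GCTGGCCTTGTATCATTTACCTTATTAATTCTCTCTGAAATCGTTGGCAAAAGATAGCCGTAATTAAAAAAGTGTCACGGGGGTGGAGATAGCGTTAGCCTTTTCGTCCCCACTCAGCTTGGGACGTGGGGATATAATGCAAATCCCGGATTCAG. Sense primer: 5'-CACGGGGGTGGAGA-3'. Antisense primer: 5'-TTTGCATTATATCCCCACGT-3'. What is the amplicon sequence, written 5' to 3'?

Scanning the template, CACGGGGGTGGAGA occurs at positions 76–89; this primer anneals to the bottom strand there with its 3' end pointing downstream.
Reverse complement of the reverse primer: ACGTGGGGATATAATGCAAA. This occurs on the top strand at positions 124–143.
The product is the template from position 76 through 143 (68 bp).

5'-CACGGGGGTGGAGATAGCGTTAGCCTTTTCGTCCCCACTCAGCTTGGGACGTGGGGATATAATGCAAA-3'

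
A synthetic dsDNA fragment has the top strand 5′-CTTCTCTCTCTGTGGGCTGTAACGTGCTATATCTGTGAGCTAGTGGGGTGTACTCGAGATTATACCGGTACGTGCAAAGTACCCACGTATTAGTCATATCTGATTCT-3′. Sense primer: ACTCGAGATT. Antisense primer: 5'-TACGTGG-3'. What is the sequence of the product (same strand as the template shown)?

5'-ACTCGAGATTATACCGGTACGTGCAAAGTACCCACGTA-3'

The forward primer matches the template at positions 52–61.
The reverse primer's reverse complement is CCACGTA, which matches the template at positions 83–89.
The product is the template from position 52 through 89 (38 bp).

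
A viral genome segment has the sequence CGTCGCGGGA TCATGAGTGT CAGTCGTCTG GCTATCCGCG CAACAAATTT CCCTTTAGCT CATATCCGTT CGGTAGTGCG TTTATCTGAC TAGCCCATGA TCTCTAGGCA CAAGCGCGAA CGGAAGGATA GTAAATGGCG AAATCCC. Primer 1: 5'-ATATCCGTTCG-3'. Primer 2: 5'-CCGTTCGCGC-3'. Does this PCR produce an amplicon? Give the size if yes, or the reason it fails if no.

Primer 1 (ATATCCGTTCG) matches the top strand at positions 62–72; it acts as a forward primer.
Primer 2's reverse complement is GCGCGAACGG, matching the top strand at positions 114–123; it acts as a reverse primer.
The 3' ends face each other across positions 62–123, giving a 62 bp product.

Yes — a 62 bp product.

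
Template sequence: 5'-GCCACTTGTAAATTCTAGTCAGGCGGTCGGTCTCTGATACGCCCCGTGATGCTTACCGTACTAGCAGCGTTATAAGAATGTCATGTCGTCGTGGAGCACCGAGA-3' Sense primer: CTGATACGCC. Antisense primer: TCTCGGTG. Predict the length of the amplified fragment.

71 bp

Forward primer CTGATACGCC is found on the top strand at positions 34–43.
The reverse primer's reverse complement is CACCGAGA, which matches the template at positions 97–104.
The product runs from position 34 to position 104, so its length is 104 − 34 + 1 = 71 bp.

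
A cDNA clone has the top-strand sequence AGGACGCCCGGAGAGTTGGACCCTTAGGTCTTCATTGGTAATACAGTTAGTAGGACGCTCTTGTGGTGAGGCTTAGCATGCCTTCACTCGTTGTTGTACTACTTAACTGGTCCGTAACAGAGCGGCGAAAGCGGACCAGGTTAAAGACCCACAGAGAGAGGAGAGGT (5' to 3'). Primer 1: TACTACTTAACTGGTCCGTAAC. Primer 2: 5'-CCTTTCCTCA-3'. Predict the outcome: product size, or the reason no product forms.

No product — primer 2 has no binding site in the template.

Primer 2 (CCTTTCCTCA) does not match the top strand, and its reverse complement TGAGGAAAGG does not match either.
With no annealing site for primer 2, no amplification occurs.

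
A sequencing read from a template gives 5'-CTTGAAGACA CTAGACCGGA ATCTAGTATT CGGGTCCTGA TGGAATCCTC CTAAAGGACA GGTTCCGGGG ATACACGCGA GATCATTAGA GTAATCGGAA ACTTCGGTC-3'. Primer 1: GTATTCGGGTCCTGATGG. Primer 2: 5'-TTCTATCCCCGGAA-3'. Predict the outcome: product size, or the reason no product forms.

No product — primer 2 has no binding site in the template.

Primer 2 (TTCTATCCCCGGAA) does not match the top strand, and its reverse complement TTCCGGGGATAGAA does not match either.
With no annealing site for primer 2, no amplification occurs.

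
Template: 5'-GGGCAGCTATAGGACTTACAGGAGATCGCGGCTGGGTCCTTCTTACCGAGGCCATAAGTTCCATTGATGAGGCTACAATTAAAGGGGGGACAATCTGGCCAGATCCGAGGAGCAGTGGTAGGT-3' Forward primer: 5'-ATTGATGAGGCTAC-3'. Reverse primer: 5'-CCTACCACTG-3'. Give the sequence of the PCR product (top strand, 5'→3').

The forward primer matches the template at positions 63–76.
Reverse complement of the reverse primer: CAGTGGTAGG. This occurs on the top strand at positions 113–122.
The product is the template from position 63 through 122 (60 bp).

5'-ATTGATGAGGCTACAATTAAAGGGGGGACAATCTGGCCAGATCCGAGGAGCAGTGGTAGG-3'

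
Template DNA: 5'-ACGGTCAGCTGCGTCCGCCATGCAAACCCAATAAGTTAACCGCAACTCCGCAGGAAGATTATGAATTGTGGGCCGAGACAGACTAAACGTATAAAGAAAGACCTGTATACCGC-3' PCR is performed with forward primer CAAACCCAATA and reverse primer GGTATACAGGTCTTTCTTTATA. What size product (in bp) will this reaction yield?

89 bp

Forward primer CAAACCCAATA is found on the top strand at positions 23–33.
Taking the reverse complement of GGTATACAGGTCTTTCTTTATA gives TATAAAGAAAGACCTGTATACC, found at positions 90–111 on the template; the primer anneals here to the top strand with its 3' end pointing upstream.
The product runs from position 23 to position 111, so its length is 111 − 23 + 1 = 89 bp.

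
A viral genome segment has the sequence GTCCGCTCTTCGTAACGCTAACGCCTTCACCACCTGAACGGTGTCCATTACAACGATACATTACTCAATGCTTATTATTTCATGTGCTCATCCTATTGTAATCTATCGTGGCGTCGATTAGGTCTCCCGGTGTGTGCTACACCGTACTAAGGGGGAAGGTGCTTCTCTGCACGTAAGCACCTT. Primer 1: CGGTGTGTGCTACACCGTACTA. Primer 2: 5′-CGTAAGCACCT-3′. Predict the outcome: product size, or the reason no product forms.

Primer 1 (CGGTGTGTGCTACACCGTACTA) matches the top strand at positions 128–149 (3' end points downstream).
Primer 2 (CGTAAGCACCT) also matches the top strand directly, at positions 172–182 — its reverse complement AGGTGCTTACG is not present.
Both primers anneal to the bottom strand with 3' ends pointing the same way, so neither can prime synthesis back toward the other.

No product — both primers anneal to the same strand and extend in the same direction.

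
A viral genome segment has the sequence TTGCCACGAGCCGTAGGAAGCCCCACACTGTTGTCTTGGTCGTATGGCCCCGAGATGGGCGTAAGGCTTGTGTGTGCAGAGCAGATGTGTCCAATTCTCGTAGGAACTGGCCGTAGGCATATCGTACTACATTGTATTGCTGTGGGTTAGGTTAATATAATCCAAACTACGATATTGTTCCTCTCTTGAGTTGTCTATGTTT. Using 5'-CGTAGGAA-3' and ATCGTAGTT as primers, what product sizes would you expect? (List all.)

The forward primer CGTAGGAA matches the top strand at positions 12–19, 99–106.
The reverse primer's reverse complement is AACTACGAT, matching at positions 165–173.
Each forward site pairs with the reverse site to give a product ending at position 173: sizes 162, 75 bp.

162 bp, 75 bp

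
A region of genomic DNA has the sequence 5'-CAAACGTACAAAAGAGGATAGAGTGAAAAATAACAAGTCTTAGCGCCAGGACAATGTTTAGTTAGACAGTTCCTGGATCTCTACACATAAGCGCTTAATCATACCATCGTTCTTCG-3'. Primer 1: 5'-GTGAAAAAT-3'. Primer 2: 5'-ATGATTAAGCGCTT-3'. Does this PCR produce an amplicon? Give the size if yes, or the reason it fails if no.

Yes — an 80 bp product.

Primer 1 (GTGAAAAAT) matches the top strand at positions 23–31; it acts as a forward primer.
Primer 2's reverse complement is AAGCGCTTAATCAT, matching the top strand at positions 89–102; it acts as a reverse primer.
The 3' ends face each other across positions 23–102, giving an 80 bp product.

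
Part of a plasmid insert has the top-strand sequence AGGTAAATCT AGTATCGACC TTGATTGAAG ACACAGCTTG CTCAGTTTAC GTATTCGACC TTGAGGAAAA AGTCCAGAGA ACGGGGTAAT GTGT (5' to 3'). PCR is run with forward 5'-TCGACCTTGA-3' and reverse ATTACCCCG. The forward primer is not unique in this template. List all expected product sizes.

The forward primer TCGACCTTGA matches the top strand at positions 15–24, 55–64.
The reverse primer's reverse complement is CGGGGTAAT, matching at positions 82–90.
Each forward site pairs with the reverse site to give a product ending at position 90: sizes 76, 36 bp.

76 bp, 36 bp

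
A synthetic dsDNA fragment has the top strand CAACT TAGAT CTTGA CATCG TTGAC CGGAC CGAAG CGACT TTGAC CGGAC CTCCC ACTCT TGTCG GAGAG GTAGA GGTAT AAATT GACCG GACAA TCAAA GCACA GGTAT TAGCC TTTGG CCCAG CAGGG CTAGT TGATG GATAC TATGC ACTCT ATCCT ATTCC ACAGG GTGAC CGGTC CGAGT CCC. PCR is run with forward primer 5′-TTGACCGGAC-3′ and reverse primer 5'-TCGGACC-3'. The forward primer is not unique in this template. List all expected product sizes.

The forward primer TTGACCGGAC matches the top strand at positions 21–30, 41–50, 84–93.
The reverse primer's reverse complement is GGTCCGA, matching at positions 177–183.
Each forward site pairs with the reverse site to give a product ending at position 183: sizes 163, 143, 100 bp.

163 bp, 143 bp, 100 bp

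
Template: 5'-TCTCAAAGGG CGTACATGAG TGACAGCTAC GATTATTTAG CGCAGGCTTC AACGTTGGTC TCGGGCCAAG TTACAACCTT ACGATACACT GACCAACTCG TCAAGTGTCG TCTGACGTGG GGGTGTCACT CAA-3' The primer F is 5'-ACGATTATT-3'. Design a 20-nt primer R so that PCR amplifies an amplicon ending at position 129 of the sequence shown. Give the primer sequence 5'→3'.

The forward primer binds at positions 29–37; the product's 3' end on the top strand is position 129.
The reverse primer anneals to the top strand over positions 110–129, i.e. to GTCTGACGTGGGGGTGTCAC.
Its sequence written 5'→3' is the reverse complement: GTGACACCCCCACGTCAGAC.

5'-GTGACACCCCCACGTCAGAC-3'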